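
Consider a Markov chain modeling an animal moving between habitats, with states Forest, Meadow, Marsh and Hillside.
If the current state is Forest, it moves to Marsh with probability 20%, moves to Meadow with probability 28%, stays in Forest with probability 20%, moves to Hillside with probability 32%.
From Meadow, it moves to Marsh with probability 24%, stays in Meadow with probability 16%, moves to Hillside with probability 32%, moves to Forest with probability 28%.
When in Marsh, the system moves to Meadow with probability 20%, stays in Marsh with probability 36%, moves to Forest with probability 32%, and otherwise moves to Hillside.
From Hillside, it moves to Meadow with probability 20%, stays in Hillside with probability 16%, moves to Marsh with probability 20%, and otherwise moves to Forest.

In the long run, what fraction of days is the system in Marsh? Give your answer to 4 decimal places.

0.2484

Let the stationary distribution be π with π = πP and π_1 + π_2 + π_3 + π_4 = 1.
π_1 = 0.2·π_1 + 0.28·π_2 + 0.32·π_3 + 0.44·π_4
π_2 = 0.28·π_1 + 0.16·π_2 + 0.2·π_3 + 0.2·π_4
π_3 = 0.2·π_1 + 0.24·π_2 + 0.36·π_3 + 0.2·π_4
Solving with the normalization constraint gives π = (0.3030, 0.2156, 0.2484, 0.2330).
So the stationary probability of Marsh is 0.2484.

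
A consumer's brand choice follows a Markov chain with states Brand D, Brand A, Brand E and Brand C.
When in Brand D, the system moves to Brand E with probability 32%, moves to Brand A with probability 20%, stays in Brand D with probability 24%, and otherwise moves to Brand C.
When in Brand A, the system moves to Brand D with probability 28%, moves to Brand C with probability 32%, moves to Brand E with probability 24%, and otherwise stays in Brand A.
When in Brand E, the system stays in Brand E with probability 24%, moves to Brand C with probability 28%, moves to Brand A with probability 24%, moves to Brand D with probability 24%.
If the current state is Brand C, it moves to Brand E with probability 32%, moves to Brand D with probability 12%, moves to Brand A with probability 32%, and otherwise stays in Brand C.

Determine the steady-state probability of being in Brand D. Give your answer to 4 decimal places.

0.2170

Let the stationary distribution be π with π = πP and π_1 + π_2 + π_3 + π_4 = 1.
π_1 = 0.24·π_1 + 0.28·π_2 + 0.24·π_3 + 0.12·π_4
π_2 = 0.2·π_1 + 0.16·π_2 + 0.24·π_3 + 0.32·π_4
π_3 = 0.32·π_1 + 0.24·π_2 + 0.24·π_3 + 0.32·π_4
Solving with the normalization constraint gives π = (0.2170, 0.2342, 0.2789, 0.2699).
So the stationary probability of Brand D is 0.2170.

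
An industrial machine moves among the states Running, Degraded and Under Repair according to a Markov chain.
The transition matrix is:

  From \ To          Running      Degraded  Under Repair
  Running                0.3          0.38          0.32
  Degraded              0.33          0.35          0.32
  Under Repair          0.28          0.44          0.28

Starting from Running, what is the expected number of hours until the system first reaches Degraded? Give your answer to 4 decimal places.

2.5097

Let t(s) be the expected number of hours to first reach Degraded from state s, with t(Degraded) = 0. Conditioning on the first hour:
t(Running) = 1 + 0.3·t(Running) + 0.32·t(Under Repair)
t(Under Repair) = 1 + 0.28·t(Running) + 0.28·t(Under Repair)
Solving: t(Running) = 2.5097, t(Under Repair) = 2.3649.
Expected hours from Running to Degraded: 2.5097.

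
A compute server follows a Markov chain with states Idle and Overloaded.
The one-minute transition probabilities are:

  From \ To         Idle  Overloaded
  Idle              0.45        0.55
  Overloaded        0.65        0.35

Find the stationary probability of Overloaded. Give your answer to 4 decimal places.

Let the stationary distribution be π with π = πP and π_1 + π_2 = 1.
π_1 = 0.45·π_1 + 0.65·π_2
Solving with the normalization constraint gives π = (0.5417, 0.4583).
So the stationary probability of Overloaded is 0.4583.

0.4583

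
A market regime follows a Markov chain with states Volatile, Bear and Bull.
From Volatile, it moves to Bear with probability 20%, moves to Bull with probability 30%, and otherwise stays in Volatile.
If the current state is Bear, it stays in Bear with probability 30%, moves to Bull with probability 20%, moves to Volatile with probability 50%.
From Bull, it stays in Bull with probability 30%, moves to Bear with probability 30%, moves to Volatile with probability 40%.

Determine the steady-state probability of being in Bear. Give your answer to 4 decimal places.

0.2527

Let the stationary distribution be π with π = πP and π_1 + π_2 + π_3 = 1.
π_1 = 0.5·π_1 + 0.5·π_2 + 0.4·π_3
π_2 = 0.2·π_1 + 0.3·π_2 + 0.3·π_3
Solving with the normalization constraint gives π = (0.4725, 0.2527, 0.2747).
So the stationary probability of Bear is 0.2527.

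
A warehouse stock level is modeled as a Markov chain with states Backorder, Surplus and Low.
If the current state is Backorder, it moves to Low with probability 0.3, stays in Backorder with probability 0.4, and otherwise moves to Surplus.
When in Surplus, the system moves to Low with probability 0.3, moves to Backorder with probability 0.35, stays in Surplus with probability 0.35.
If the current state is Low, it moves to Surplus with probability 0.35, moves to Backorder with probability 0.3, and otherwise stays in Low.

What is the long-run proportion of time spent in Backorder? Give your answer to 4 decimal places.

0.3518

Let the stationary distribution be π with π = πP and π_1 + π_2 + π_3 = 1.
π_1 = 0.4·π_1 + 0.35·π_2 + 0.3·π_3
π_2 = 0.3·π_1 + 0.35·π_2 + 0.35·π_3
Solving with the normalization constraint gives π = (0.3518, 0.3324, 0.3158).
So the stationary probability of Backorder is 0.3518.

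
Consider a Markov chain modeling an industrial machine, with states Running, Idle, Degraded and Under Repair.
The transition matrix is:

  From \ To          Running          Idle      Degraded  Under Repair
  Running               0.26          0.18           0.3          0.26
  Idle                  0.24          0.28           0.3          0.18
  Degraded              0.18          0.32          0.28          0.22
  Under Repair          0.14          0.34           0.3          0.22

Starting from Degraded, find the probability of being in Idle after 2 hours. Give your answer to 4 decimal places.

0.2864

Propagate the distribution vector 2 hours from Degraded.
After 0 hours: (0.0000, 0.0000, 1.0000, 0.0000)
After 1 hour: (0.1800, 0.3200, 0.2800, 0.2200)
After 2 hours: (0.2048, 0.2864, 0.2944, 0.2144)
P(in Idle after 2 hours) = 0.2864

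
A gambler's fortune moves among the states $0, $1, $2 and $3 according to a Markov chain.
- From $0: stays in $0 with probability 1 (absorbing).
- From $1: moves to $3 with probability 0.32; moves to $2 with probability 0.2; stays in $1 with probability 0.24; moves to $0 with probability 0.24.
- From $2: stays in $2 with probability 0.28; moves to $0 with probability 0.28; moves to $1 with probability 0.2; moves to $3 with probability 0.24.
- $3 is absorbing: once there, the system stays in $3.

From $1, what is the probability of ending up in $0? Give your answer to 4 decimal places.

Let h(s) be the probability of absorption at $0 starting from transient state s. Then h($0) = 1 and h($3) = 0. By first-step analysis:
h($1) = 0.24·1 + 0.24·h($1) + 0.2·h($2) + 0.32·0
h($2) = 0.28·1 + 0.2·h($1) + 0.28·h($2) + 0.24·0
Solving: h($1) = 0.4511, h($2) = 0.5142.
Starting from $1, the probability is 0.4511.

0.4511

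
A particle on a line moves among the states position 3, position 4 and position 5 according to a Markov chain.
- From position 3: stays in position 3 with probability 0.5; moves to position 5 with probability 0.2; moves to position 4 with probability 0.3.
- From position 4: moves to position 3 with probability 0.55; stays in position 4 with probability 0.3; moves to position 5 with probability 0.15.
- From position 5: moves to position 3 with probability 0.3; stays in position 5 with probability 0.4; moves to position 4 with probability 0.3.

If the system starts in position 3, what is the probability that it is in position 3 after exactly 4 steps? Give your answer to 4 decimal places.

Propagate the distribution vector 4 steps from position 3.
After 0 steps: (1.0000, 0.0000, 0.0000)
After 1 step: (0.5000, 0.3000, 0.2000)
After 2 steps: (0.4750, 0.3000, 0.2250)
After 3 steps: (0.4700, 0.3000, 0.2300)
After 4 steps: (0.4690, 0.3000, 0.2310)
P(in position 3 after 4 steps) = 0.4690

0.4690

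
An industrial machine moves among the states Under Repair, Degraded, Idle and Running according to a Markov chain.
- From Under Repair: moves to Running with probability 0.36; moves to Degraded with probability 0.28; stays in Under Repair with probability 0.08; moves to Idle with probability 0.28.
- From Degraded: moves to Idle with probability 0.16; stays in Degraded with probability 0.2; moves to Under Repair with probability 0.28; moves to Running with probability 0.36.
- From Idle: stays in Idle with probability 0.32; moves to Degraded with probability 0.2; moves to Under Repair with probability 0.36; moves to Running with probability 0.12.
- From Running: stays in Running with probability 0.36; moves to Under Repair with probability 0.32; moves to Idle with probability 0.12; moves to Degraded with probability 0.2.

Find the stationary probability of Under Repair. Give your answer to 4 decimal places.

0.2578

Let the stationary distribution be π with π = πP and π_1 + π_2 + π_3 + π_4 = 1.
π_1 = 0.08·π_1 + 0.28·π_2 + 0.36·π_3 + 0.32·π_4
π_2 = 0.28·π_1 + 0.2·π_2 + 0.2·π_3 + 0.2·π_4
π_3 = 0.28·π_1 + 0.16·π_2 + 0.32·π_3 + 0.12·π_4
Solving with the normalization constraint gives π = (0.2578, 0.2206, 0.2126, 0.3090).
So the stationary probability of Under Repair is 0.2578.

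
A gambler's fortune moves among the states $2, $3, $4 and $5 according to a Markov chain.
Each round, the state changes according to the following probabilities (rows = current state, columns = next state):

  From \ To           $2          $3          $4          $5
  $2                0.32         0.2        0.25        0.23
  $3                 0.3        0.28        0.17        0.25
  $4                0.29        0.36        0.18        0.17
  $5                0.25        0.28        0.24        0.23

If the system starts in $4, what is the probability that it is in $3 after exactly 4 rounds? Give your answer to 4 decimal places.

Propagate the distribution vector 4 rounds from $4.
After 0 rounds: (0.0000, 0.0000, 1.0000, 0.0000)
After 1 round: (0.2900, 0.3600, 0.1800, 0.1700)
After 2 rounds: (0.2955, 0.2712, 0.2069, 0.2264)
After 3 rounds: (0.2925, 0.2729, 0.2116, 0.2230)
After 4 rounds: (0.2926, 0.2735, 0.2111, 0.2228)
P(in $3 after 4 rounds) = 0.2735

0.2735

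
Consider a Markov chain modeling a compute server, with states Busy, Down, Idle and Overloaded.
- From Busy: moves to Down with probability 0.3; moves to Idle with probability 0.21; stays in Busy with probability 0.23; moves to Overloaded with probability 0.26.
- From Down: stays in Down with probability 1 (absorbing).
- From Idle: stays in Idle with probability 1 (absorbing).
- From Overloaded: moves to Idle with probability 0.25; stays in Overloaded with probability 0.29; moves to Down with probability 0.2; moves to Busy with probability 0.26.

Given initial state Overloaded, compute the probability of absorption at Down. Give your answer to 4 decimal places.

Let h(s) be the probability of absorption at Down starting from transient state s. Then h(Down) = 1 and h(Idle) = 0. By first-step analysis:
h(Busy) = 0.23·h(Busy) + 0.3·1 + 0.21·0 + 0.26·h(Overloaded)
h(Overloaded) = 0.26·h(Busy) + 0.2·1 + 0.25·0 + 0.29·h(Overloaded)
Solving: h(Busy) = 0.5531, h(Overloaded) = 0.4842.
Starting from Overloaded, the probability is 0.4842.

0.4842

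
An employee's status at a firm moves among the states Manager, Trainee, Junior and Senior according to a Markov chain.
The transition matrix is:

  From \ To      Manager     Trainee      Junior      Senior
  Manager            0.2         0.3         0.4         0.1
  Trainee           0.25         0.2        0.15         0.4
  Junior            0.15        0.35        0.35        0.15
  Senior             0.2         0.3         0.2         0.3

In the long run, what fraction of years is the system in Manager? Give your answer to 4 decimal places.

Let the stationary distribution be π with π = πP and π_1 + π_2 + π_3 + π_4 = 1.
π_1 = 0.2·π_1 + 0.25·π_2 + 0.15·π_3 + 0.2·π_4
π_2 = 0.3·π_1 + 0.2·π_2 + 0.35·π_3 + 0.3·π_4
π_3 = 0.4·π_1 + 0.15·π_2 + 0.35·π_3 + 0.2·π_4
Solving with the normalization constraint gives π = (0.2009, 0.2848, 0.2658, 0.2484).
So the stationary probability of Manager is 0.2009.

0.2009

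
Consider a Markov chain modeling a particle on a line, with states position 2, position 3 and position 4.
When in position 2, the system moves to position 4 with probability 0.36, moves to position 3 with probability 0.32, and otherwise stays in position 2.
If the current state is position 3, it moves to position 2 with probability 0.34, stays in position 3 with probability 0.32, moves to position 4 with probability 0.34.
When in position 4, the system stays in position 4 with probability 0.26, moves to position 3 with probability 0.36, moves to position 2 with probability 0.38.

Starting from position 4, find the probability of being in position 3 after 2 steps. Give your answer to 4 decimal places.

0.3304

Sum over the intermediate state after 1 step:
P = P(position 4→position 2)·P(position 2→position 3) + P(position 4→position 3)·P(position 3→position 3) + P(position 4→position 4)·P(position 4→position 3)
  = 0.38×0.32 + 0.36×0.32 + 0.26×0.36
  = 0.1216 + 0.1152 + 0.0936 = 0.3304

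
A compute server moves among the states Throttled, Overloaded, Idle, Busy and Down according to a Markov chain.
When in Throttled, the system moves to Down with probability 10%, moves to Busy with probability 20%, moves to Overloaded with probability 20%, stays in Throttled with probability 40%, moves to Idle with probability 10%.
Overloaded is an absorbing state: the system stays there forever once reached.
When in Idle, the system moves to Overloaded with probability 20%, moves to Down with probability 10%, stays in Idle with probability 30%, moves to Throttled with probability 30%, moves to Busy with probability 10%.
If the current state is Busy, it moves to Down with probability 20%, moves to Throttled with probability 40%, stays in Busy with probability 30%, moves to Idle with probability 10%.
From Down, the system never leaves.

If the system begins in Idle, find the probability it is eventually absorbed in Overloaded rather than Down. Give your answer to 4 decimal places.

Let h(s) be the probability of absorption at Overloaded starting from transient state s. Then h(Overloaded) = 1 and h(Down) = 0. By first-step analysis:
h(Throttled) = 0.4·h(Throttled) + 0.2·1 + 0.1·h(Idle) + 0.2·h(Busy) + 0.1·0
h(Idle) = 0.3·h(Throttled) + 0.2·1 + 0.3·h(Idle) + 0.1·h(Busy) + 0.1·0
h(Busy) = 0.4·h(Throttled) + 0.1·h(Idle) + 0.3·h(Busy) + 0.2·0
Solving: h(Throttled) = 0.5672, h(Idle) = 0.5871, h(Busy) = 0.4080.
Starting from Idle, the probability is 0.5871.

0.5871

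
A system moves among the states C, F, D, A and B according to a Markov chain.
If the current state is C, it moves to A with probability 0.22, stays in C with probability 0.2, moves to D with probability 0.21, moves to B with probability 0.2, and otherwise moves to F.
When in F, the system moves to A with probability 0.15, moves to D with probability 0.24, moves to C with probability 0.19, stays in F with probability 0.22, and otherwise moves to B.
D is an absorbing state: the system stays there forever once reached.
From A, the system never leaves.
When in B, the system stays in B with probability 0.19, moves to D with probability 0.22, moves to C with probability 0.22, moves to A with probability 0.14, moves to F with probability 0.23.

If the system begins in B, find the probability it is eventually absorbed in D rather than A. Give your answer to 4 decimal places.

Let h(s) be the probability of absorption at D starting from transient state s. Then h(D) = 1 and h(A) = 0. By first-step analysis:
h(C) = 0.2·h(C) + 0.17·h(F) + 0.21·1 + 0.22·0 + 0.2·h(B)
h(F) = 0.19·h(C) + 0.22·h(F) + 0.24·1 + 0.15·0 + 0.2·h(B)
h(B) = 0.22·h(C) + 0.23·h(F) + 0.22·1 + 0.14·0 + 0.19·h(B)
Solving: h(C) = 0.5330, h(F) = 0.5870, h(B) = 0.5831.
Starting from B, the probability is 0.5831.

0.5831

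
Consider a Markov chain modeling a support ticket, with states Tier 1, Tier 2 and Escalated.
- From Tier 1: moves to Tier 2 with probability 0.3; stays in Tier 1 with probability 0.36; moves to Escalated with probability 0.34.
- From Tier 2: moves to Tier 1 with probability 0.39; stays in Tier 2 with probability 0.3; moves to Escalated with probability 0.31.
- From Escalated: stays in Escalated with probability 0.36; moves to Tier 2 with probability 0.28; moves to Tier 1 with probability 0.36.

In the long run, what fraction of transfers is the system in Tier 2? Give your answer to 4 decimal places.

0.2932

Let the stationary distribution be π with π = πP and π_1 + π_2 + π_3 = 1.
π_1 = 0.36·π_1 + 0.39·π_2 + 0.36·π_3
π_2 = 0.3·π_1 + 0.3·π_2 + 0.28·π_3
Solving with the normalization constraint gives π = (0.3688, 0.2932, 0.3380).
So the stationary probability of Tier 2 is 0.2932.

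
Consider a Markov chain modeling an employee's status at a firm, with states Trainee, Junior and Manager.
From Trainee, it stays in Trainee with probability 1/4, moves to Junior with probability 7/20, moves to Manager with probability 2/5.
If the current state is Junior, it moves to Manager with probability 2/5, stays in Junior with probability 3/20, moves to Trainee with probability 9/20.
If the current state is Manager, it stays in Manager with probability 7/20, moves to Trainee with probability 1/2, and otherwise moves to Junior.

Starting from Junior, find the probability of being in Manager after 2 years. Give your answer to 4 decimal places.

Sum over the intermediate state after 1 year:
P = P(Junior→Trainee)·P(Trainee→Manager) + P(Junior→Junior)·P(Junior→Manager) + P(Junior→Manager)·P(Manager→Manager)
  = 0.45×0.4 + 0.15×0.4 + 0.4×0.35
  = 0.1800 + 0.0600 + 0.1400 = 0.3800

0.3800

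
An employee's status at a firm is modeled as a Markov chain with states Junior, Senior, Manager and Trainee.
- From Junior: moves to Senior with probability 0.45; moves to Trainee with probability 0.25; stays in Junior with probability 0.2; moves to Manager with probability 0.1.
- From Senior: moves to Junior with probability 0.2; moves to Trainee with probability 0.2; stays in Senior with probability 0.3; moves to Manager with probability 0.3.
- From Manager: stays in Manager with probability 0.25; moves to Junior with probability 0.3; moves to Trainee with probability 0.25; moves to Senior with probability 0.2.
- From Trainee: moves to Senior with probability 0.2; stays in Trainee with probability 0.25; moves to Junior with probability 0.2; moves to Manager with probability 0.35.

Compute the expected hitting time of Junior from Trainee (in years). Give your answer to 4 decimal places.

4.3326

Let t(s) be the expected number of years to first reach Junior from state s, with t(Junior) = 0. Conditioning on the first year:
t(Senior) = 1 + 0.3·t(Senior) + 0.3·t(Manager) + 0.2·t(Trainee)
t(Manager) = 1 + 0.2·t(Senior) + 0.25·t(Manager) + 0.25·t(Trainee)
t(Trainee) = 1 + 0.2·t(Senior) + 0.35·t(Manager) + 0.25·t(Trainee)
Solving: t(Senior) = 4.3545, t(Manager) = 3.9387, t(Trainee) = 4.3326.
Expected years from Trainee to Junior: 4.3326.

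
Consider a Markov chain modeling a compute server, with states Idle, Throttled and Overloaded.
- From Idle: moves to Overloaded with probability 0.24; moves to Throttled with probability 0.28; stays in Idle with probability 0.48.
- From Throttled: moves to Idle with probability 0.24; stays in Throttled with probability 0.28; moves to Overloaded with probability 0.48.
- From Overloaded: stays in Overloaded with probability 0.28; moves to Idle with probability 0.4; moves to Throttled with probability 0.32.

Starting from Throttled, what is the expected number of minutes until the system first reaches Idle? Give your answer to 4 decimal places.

3.2895

Let t(s) be the expected number of minutes to first reach Idle from state s, with t(Idle) = 0. Conditioning on the first minute:
t(Throttled) = 1 + 0.28·t(Throttled) + 0.48·t(Overloaded)
t(Overloaded) = 1 + 0.32·t(Throttled) + 0.28·t(Overloaded)
Solving: t(Throttled) = 3.2895, t(Overloaded) = 2.8509.
Expected minutes from Throttled to Idle: 3.2895.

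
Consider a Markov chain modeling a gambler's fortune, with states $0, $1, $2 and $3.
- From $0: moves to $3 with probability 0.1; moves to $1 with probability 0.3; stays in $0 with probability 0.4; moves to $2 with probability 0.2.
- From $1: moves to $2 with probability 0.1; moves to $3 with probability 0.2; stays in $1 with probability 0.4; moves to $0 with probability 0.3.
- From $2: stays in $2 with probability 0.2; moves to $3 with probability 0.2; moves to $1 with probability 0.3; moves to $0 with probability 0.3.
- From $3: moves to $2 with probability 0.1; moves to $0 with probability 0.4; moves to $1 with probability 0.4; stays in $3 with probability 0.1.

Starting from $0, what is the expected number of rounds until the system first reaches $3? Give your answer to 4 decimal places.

Let t(s) be the expected number of rounds to first reach $3 from state s, with t($3) = 0. Conditioning on the first round:
t($0) = 1 + 0.4·t($0) + 0.3·t($1) + 0.2·t($2)
t($1) = 1 + 0.3·t($0) + 0.4·t($1) + 0.1·t($2)
t($2) = 1 + 0.3·t($0) + 0.3·t($1) + 0.2·t($2)
Solving: t($0) = 6.6667, t($1) = 6.0000, t($2) = 6.0000.
Expected rounds from $0 to $3: 6.6667.

6.6667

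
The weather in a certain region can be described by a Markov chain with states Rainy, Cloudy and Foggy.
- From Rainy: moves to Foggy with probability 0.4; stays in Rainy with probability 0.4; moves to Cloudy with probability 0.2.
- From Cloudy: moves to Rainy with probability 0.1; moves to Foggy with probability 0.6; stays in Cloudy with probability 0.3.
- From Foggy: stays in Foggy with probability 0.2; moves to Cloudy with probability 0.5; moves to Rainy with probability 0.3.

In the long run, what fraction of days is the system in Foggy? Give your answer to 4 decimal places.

Let the stationary distribution be π with π = πP and π_1 + π_2 + π_3 = 1.
π_1 = 0.4·π_1 + 0.1·π_2 + 0.3·π_3
π_2 = 0.2·π_1 + 0.3·π_2 + 0.5·π_3
Solving with the normalization constraint gives π = (0.2549, 0.3529, 0.3922).
So the stationary probability of Foggy is 0.3922.

0.3922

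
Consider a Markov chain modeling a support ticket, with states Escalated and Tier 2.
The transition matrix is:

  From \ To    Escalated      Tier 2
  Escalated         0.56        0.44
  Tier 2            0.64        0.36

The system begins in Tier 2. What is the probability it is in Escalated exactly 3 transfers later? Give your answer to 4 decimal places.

Propagate the distribution vector 3 transfers from Tier 2.
After 0 transfers: (0.0000, 1.0000)
After 1 transfer: (0.6400, 0.3600)
After 2 transfers: (0.5888, 0.4112)
After 3 transfers: (0.5929, 0.4071)
P(in Escalated after 3 transfers) = 0.5929

0.5929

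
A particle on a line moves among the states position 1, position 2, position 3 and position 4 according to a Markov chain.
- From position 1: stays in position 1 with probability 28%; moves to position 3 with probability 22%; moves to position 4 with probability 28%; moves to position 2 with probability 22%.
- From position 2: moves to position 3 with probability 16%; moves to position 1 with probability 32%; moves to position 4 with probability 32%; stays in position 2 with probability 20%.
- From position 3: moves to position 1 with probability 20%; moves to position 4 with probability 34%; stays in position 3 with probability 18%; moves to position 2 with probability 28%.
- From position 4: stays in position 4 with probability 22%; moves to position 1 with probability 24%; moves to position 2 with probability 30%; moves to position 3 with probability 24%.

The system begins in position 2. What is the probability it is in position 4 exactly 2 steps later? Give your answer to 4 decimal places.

Propagate the distribution vector 2 steps from position 2.
After 0 steps: (0.0000, 1.0000, 0.0000, 0.0000)
After 1 step: (0.3200, 0.2000, 0.1600, 0.3200)
After 2 steps: (0.2624, 0.2512, 0.2080, 0.2784)
P(in position 4 after 2 steps) = 0.2784

0.2784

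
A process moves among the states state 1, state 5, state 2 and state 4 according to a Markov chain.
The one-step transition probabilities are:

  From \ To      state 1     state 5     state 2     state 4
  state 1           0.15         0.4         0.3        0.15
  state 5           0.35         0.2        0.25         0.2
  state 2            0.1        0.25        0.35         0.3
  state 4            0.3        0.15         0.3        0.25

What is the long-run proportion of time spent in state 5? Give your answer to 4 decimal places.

Let the stationary distribution be π with π = πP and π_1 + π_2 + π_3 + π_4 = 1.
π_1 = 0.15·π_1 + 0.35·π_2 + 0.1·π_3 + 0.3·π_4
π_2 = 0.4·π_1 + 0.2·π_2 + 0.25·π_3 + 0.15·π_4
π_3 = 0.3·π_1 + 0.25·π_2 + 0.35·π_3 + 0.3·π_4
Solving with the normalization constraint gives π = (0.2190, 0.2474, 0.3028, 0.2309).
So the stationary probability of state 5 is 0.2474.

0.2474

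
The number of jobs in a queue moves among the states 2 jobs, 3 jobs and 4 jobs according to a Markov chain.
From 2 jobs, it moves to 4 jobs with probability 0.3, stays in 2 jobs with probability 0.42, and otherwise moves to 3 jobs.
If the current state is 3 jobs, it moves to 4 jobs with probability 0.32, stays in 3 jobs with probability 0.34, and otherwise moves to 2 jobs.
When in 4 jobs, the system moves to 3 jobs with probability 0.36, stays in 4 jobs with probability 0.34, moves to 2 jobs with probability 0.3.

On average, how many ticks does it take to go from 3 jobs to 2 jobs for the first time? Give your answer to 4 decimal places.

Let t(s) be the expected number of ticks to first reach 2 jobs from state s, with t(2 jobs) = 0. Conditioning on the first tick:
t(3 jobs) = 1 + 0.34·t(3 jobs) + 0.32·t(4 jobs)
t(4 jobs) = 1 + 0.36·t(3 jobs) + 0.34·t(4 jobs)
Solving: t(3 jobs) = 3.0587, t(4 jobs) = 3.1835.
Expected ticks from 3 jobs to 2 jobs: 3.0587.

3.0587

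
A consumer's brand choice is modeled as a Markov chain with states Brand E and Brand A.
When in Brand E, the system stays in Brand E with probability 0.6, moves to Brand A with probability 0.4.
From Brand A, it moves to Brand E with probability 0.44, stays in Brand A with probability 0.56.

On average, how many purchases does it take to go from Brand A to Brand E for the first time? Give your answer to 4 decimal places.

Let t(s) be the expected number of purchases to first reach Brand E from state s, with t(Brand E) = 0. Conditioning on the first purchase:
t(Brand A) = 1 + 0.56·t(Brand A)
Solving: t(Brand A) = 2.2727.
Expected purchases from Brand A to Brand E: 2.2727.

2.2727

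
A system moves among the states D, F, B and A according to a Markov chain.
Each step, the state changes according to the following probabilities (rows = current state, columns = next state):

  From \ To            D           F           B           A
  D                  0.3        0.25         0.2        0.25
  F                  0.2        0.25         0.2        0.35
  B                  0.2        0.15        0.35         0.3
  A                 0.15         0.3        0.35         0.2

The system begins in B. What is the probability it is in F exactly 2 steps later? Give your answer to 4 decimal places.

Propagate the distribution vector 2 steps from B.
After 0 steps: (0.0000, 0.0000, 1.0000, 0.0000)
After 1 step: (0.2000, 0.1500, 0.3500, 0.3000)
After 2 steps: (0.2050, 0.2300, 0.2975, 0.2675)
P(in F after 2 steps) = 0.2300

0.2300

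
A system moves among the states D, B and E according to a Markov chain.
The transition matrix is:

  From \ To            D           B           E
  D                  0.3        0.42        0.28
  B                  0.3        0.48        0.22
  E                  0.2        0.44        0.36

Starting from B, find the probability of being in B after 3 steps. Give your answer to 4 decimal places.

0.4526

Propagate the distribution vector 3 steps from B.
After 0 steps: (0.0000, 1.0000, 0.0000)
After 1 step: (0.3000, 0.4800, 0.2200)
After 2 steps: (0.2780, 0.4532, 0.2688)
After 3 steps: (0.2731, 0.4526, 0.2743)
P(in B after 3 steps) = 0.4526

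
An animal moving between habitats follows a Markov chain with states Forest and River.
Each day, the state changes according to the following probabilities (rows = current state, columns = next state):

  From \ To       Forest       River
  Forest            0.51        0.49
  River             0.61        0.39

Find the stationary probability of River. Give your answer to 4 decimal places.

0.4455

Let the stationary distribution be π with π = πP and π_1 + π_2 = 1.
π_1 = 0.51·π_1 + 0.61·π_2
Solving with the normalization constraint gives π = (0.5545, 0.4455).
So the stationary probability of River is 0.4455.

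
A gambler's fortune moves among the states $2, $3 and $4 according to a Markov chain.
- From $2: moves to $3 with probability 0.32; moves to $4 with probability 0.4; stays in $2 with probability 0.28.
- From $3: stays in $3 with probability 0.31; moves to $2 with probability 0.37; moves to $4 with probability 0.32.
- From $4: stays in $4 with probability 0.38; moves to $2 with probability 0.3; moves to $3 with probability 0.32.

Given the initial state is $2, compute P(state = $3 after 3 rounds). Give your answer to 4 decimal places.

Propagate the distribution vector 3 rounds from $2.
After 0 rounds: (1.0000, 0.0000, 0.0000)
After 1 round: (0.2800, 0.3200, 0.4000)
After 2 rounds: (0.3168, 0.3168, 0.3664)
After 3 rounds: (0.3158, 0.3168, 0.3673)
P(in $3 after 3 rounds) = 0.3168

0.3168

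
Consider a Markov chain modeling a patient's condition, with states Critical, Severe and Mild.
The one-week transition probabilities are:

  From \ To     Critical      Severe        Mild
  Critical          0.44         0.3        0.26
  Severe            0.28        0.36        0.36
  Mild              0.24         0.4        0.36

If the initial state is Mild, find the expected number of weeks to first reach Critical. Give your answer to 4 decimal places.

Let t(s) be the expected number of weeks to first reach Critical from state s, with t(Critical) = 0. Conditioning on the first week:
t(Severe) = 1 + 0.36·t(Severe) + 0.36·t(Mild)
t(Mild) = 1 + 0.4·t(Severe) + 0.36·t(Mild)
Solving: t(Severe) = 3.7651, t(Mild) = 3.9157.
Expected weeks from Mild to Critical: 3.9157.

3.9157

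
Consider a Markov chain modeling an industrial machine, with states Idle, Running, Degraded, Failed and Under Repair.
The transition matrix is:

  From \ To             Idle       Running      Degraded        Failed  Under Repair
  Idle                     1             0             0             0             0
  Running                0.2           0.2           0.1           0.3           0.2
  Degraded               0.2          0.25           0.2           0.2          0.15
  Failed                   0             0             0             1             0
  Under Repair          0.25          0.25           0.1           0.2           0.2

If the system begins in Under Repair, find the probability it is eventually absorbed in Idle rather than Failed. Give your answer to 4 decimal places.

0.5096

Let h(s) be the probability of absorption at Idle starting from transient state s. Then h(Idle) = 1 and h(Failed) = 0. By first-step analysis:
h(Running) = 0.2·1 + 0.2·h(Running) + 0.1·h(Degraded) + 0.3·0 + 0.2·h(Under Repair)
h(Degraded) = 0.2·1 + 0.25·h(Running) + 0.2·h(Degraded) + 0.2·0 + 0.15·h(Under Repair)
h(Under Repair) = 0.25·1 + 0.25·h(Running) + 0.1·h(Degraded) + 0.2·0 + 0.2·h(Under Repair)
Solving: h(Running) = 0.4377, h(Degraded) = 0.4823, h(Under Repair) = 0.5096.
Starting from Under Repair, the probability is 0.5096.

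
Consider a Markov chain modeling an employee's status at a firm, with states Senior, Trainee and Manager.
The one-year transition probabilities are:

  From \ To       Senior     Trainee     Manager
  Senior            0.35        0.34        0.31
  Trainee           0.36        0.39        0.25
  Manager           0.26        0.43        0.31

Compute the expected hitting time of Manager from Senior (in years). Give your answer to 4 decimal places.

Let t(s) be the expected number of years to first reach Manager from state s, with t(Manager) = 0. Conditioning on the first year:
t(Senior) = 1 + 0.35·t(Senior) + 0.34·t(Trainee)
t(Trainee) = 1 + 0.36·t(Senior) + 0.39·t(Trainee)
Solving: t(Senior) = 3.4659, t(Trainee) = 3.6848.
Expected years from Senior to Manager: 3.4659.

3.4659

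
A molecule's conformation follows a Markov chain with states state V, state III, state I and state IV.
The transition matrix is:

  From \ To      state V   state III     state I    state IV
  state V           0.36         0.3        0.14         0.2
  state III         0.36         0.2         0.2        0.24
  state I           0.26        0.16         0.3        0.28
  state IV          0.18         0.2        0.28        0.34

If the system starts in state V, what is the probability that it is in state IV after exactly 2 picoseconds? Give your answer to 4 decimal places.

Propagate the distribution vector 2 picoseconds from state V.
After 0 picoseconds: (1.0000, 0.0000, 0.0000, 0.0000)
After 1 picosecond: (0.3600, 0.3000, 0.1400, 0.2000)
After 2 picoseconds: (0.3100, 0.2304, 0.2084, 0.2512)
P(in state IV after 2 picoseconds) = 0.2512

0.2512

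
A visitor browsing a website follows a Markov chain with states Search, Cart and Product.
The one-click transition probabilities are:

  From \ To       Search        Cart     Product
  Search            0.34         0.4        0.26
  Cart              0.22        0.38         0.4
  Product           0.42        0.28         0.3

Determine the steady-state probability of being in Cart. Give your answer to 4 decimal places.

Let the stationary distribution be π with π = πP and π_1 + π_2 + π_3 = 1.
π_1 = 0.34·π_1 + 0.22·π_2 + 0.42·π_3
π_2 = 0.4·π_1 + 0.38·π_2 + 0.28·π_3
Solving with the normalization constraint gives π = (0.3233, 0.3542, 0.3225).
So the stationary probability of Cart is 0.3542.

0.3542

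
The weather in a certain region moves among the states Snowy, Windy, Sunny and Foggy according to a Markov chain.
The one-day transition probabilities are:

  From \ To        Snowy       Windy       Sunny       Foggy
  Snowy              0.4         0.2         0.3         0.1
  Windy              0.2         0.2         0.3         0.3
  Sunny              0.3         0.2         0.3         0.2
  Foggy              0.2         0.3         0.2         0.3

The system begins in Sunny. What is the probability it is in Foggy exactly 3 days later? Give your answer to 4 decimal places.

Propagate the distribution vector 3 days from Sunny.
After 0 days: (0.0000, 0.0000, 1.0000, 0.0000)
After 1 day: (0.3000, 0.2000, 0.3000, 0.2000)
After 2 days: (0.2900, 0.2200, 0.2800, 0.2100)
After 3 days: (0.2860, 0.2210, 0.2790, 0.2140)
P(in Foggy after 3 days) = 0.2140

0.2140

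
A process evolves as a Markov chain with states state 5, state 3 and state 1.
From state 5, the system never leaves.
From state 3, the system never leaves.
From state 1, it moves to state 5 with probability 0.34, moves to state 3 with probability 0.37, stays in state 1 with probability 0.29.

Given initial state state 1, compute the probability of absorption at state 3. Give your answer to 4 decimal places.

0.5211

Let h(s) be the probability of absorption at state 3 starting from transient state s. Then h(state 3) = 1 and h(state 5) = 0. By first-step analysis:
h(state 1) = 0.34·0 + 0.37·1 + 0.29·h(state 1)
Solving: h(state 1) = 0.5211.
Starting from state 1, the probability is 0.5211.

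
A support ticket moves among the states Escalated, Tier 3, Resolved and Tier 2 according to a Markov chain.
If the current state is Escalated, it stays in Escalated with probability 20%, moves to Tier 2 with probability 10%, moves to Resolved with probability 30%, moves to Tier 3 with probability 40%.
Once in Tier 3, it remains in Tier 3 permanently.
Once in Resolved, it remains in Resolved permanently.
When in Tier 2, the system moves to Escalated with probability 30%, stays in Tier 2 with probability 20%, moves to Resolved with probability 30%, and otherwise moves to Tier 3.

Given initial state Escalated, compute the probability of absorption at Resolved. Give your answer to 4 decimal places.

0.4426

Let h(s) be the probability of absorption at Resolved starting from transient state s. Then h(Resolved) = 1 and h(Tier 3) = 0. By first-step analysis:
h(Escalated) = 0.2·h(Escalated) + 0.4·0 + 0.3·1 + 0.1·h(Tier 2)
h(Tier 2) = 0.3·h(Escalated) + 0.2·0 + 0.3·1 + 0.2·h(Tier 2)
Solving: h(Escalated) = 0.4426, h(Tier 2) = 0.5410.
Starting from Escalated, the probability is 0.4426.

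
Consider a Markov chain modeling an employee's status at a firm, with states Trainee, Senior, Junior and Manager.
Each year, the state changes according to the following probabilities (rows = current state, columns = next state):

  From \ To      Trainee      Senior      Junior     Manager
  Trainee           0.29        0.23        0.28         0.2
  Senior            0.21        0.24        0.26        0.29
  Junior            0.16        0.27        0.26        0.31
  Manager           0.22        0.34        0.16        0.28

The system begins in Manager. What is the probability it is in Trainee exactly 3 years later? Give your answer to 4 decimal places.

Propagate the distribution vector 3 years from Manager.
After 0 years: (0.0000, 0.0000, 0.0000, 1.0000)
After 1 year: (0.2200, 0.3400, 0.1600, 0.2800)
After 2 years: (0.2224, 0.2706, 0.2364, 0.2706)
After 3 years: (0.2187, 0.2719, 0.2374, 0.2720)
P(in Trainee after 3 years) = 0.2187

0.2187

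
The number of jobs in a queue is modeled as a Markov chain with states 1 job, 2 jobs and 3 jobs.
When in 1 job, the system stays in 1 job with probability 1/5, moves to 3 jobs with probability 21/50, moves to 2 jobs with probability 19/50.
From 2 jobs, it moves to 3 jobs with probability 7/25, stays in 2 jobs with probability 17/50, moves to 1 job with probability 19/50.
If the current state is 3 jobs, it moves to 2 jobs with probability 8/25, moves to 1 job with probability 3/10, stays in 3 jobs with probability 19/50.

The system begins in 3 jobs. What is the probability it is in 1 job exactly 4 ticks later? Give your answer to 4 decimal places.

Propagate the distribution vector 4 ticks from 3 jobs.
After 0 ticks: (0.0000, 0.0000, 1.0000)
After 1 tick: (0.3000, 0.3200, 0.3800)
After 2 ticks: (0.2956, 0.3444, 0.3600)
After 3 ticks: (0.2980, 0.3446, 0.3574)
After 4 ticks: (0.2978, 0.3448, 0.3575)
P(in 1 job after 4 ticks) = 0.2978

0.2978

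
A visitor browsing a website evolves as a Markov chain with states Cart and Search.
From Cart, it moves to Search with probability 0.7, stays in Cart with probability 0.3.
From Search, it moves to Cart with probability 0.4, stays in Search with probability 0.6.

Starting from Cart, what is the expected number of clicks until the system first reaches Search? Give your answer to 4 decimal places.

Let t(s) be the expected number of clicks to first reach Search from state s, with t(Search) = 0. Conditioning on the first click:
t(Cart) = 1 + 0.3·t(Cart)
Solving: t(Cart) = 1.4286.
Expected clicks from Cart to Search: 1.4286.

1.4286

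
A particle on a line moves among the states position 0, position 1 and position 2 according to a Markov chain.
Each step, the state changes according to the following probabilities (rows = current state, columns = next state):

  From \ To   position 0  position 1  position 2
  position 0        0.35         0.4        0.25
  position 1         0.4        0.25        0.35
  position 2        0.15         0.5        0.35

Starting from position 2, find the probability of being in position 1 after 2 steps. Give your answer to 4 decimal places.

0.3600

Sum over the intermediate state after 1 step:
P = P(position 2→position 0)·P(position 0→position 1) + P(position 2→position 1)·P(position 1→position 1) + P(position 2→position 2)·P(position 2→position 1)
  = 0.15×0.4 + 0.5×0.25 + 0.35×0.5
  = 0.0600 + 0.1250 + 0.1750 = 0.3600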